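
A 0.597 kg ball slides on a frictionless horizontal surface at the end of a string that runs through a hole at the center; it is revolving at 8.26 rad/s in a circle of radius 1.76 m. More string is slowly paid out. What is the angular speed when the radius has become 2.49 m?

ω₂ ≈ 4.13 rad/s

The constraining force is radial, so m r² ω about the center is conserved.
ω₂ = ω₁ (r₁/r₂)² = (8.26)(1.76/2.49)² = 4.127 rad/s.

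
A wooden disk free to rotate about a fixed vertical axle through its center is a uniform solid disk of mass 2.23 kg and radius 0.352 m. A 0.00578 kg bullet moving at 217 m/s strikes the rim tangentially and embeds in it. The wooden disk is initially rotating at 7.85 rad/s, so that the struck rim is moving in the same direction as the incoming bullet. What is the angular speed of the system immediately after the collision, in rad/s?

The axle reaction passes through the axle and exerts no torque about it; angular momentum about the axle is conserved through the impact.
I_p = ½(2.23)(0.352)² = 0.1382 kg·m². Taking the sense of the bullet's angular momentum as positive, L_{bullet} = m v R = (0.00578)(217)(0.352) = 0.4415 kg·m²/s.
L_i = +I_p ω_p + m v R = +(0.1382)(7.85) + 0.4415 = 1.526 kg·m²/s.
After sticking, I_f = I_p + m R² = 0.1382 + (0.00578)(0.352)² = 0.1389 kg·m².
ω_f = L_i / I_f = 1.526 / 0.1389 = 10.99 rad/s.

|ω_f| ≈ 11.0 rad/s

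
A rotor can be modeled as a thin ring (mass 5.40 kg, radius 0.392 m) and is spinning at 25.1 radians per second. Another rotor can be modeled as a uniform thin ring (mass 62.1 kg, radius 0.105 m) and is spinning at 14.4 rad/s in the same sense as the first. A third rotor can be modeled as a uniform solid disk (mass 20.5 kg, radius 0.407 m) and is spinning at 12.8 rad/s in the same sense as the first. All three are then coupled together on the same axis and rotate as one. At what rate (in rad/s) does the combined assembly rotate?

The coupling torques are internal; angular momentum about the shared axis is conserved.
Moments of inertia: I_A = (5.40)(0.392)² = 0.8298 kg·m²; I_B = (62.1)(0.105)² = 0.6847 kg·m²; I_C = ½(20.5)(0.407)² = 1.698 kg·m².
Taking A's sense as positive: L = (0.8298)(25.1) + (0.6847)(14.4) + (1.698)(12.8) = 52.42 kg·m²·rad/s.
Combined I = 0.8298 + 0.6847 + 1.698 = 3.212 kg·m².
ω_f = L / I = 52.42 / 3.212 = 16.32 rad/s.

|ω_f| ≈ 16.3 rad/s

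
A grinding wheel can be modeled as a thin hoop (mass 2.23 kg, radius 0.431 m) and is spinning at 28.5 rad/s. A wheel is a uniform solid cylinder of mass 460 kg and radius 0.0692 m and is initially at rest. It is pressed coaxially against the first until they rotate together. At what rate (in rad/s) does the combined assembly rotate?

No external torque acts about the common axis, so total angular momentum is conserved.
Moments of inertia: I_A = (2.23)(0.431)² = 0.4142 kg·m²; I_B = ½(460)(0.0692)² = 1.101 kg·m².
Taking A's sense as positive: L = (0.4142)(28.5) = 11.81 kg·m²·rad/s.
Combined I = 0.4142 + 1.101 = 1.516 kg·m².
ω_f = L / I = 11.81 / 1.516 = 7.790 rad/s.

|ω_f| ≈ 7.79 rad/s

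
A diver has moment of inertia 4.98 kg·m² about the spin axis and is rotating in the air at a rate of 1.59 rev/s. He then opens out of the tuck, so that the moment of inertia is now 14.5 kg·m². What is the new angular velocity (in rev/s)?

Angular momentum about the spin axis is conserved since the torque about it is zero.
ω₂ = I₁ω₁ / I₂ = (4.980)(1.59 rev/s) / (14.50) = 0.5461 rev/s.

ω₂ ≈ 0.546 rev/s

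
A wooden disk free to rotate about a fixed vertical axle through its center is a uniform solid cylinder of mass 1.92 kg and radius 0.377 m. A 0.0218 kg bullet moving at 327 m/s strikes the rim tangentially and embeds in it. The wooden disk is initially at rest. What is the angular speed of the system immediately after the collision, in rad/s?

|ω_f| ≈ 19.3 rad/s

About the axle the impulsive forces during the collision are internal, so angular momentum about that axis is conserved.
I_p = ½(1.92)(0.377)² = 0.1364 kg·m². Taking the sense of the bullet's angular momentum as positive, L_{bullet} = m v R = (0.0218)(327)(0.377) = 2.687 kg·m²/s.
L_i = 0 + 2.687 = 2.687 kg·m²/s.
After sticking, I_f = I_p + m R² = 0.1364 + (0.0218)(0.377)² = 0.1395 kg·m².
ω_f = L_i / I_f = 2.687 / 0.1395 = 19.26 rad/s.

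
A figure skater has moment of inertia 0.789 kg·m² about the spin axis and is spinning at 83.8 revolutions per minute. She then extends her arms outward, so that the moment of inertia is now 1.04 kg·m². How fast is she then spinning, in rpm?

Angular momentum about the spin axis is conserved since the torque about it is zero.
ω₂ = I₁ω₁ / I₂ = (0.7890)(83.8 rpm) / (1.040) = 63.58 rpm.

ω₂ ≈ 63.6 rpm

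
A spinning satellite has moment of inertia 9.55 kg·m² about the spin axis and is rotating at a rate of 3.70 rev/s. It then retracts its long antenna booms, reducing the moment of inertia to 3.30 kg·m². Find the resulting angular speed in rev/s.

With no external torque about the axis, L is conserved: I₁ω₁ = I₂ω₂.
ω₂ = I₁ω₁ / I₂ = (9.550)(3.70 rev/s) / (3.300) = 10.71 rev/s.

ω₂ ≈ 10.7 rev/s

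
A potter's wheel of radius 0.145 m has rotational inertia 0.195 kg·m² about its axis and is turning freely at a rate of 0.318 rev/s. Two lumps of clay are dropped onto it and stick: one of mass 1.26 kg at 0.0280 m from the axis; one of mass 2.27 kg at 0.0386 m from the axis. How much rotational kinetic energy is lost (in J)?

energy lost ≈ 0.00853 J

No external torque acts about the axis; L_before = L_after.
Added inertia Σmr² = (1.26)(0.0280)² + (2.27)(0.0386)² = 0.004370 kg·m²; I_f = 0.1950 + 0.004370 = 0.1994 kg·m².
ω_f = I_p ω_i / I_f = (0.1950)(0.318) / 0.1994 = 0.3110 rev/s.
KE_i = ½(0.1950)(1.998 rad/s)² = 0.3892 J; KE_f = ½(0.1994)(1.954)² = 0.3807 J.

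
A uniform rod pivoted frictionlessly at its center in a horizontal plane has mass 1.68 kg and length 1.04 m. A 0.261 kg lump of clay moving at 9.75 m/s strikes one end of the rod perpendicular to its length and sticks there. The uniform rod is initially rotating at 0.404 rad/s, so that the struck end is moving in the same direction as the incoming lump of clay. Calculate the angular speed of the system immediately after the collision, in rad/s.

|ω_f| ≈ 6.24 rad/s

About the pivot the impulsive forces during the collision are internal, so angular momentum about that axis is conserved.
I_p = (1/12)(1.68)(1.04)² = 0.1514 kg·m². Taking the sense of the lump of clay's angular momentum as positive, L_{lump} = m v R = (0.261)(9.75)(1.04/2) = 1.323 kg·m²/s.
L_i = +I_p ω_p + m v R = +(0.1514)(0.404) + 1.323 = 1.384 kg·m²/s.
After sticking, I_f = I_p + m R² = 0.1514 + (0.261)(1.04/2)² = 0.2220 kg·m².
ω_f = L_i / I_f = 1.384 / 0.2220 = 6.236 rad/s.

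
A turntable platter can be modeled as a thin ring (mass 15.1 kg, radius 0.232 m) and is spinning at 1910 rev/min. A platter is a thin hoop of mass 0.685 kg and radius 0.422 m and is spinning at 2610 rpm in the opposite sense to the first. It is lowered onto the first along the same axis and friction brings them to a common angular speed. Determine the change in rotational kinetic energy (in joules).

ΔKE ≈ -11900 J

No external torque acts about the common axis, so total angular momentum is conserved.
Moments of inertia: I_A = (15.1)(0.232)² = 0.8127 kg·m²; I_B = (0.685)(0.422)² = 0.1220 kg·m².
Taking A's sense as positive: L = (0.8127)(1910) − (0.1220)(2610) = 1234 kg·m²·rpm.
Combined I = 0.8127 + 0.1220 = 0.9347 kg·m².
ω_f = L / I = 1234 / 0.9347 = 1320 rpm.
KE_i = ½ΣIω² = 20810 J; KE_f = ½(0.9347)(138.2)² = 8932 J.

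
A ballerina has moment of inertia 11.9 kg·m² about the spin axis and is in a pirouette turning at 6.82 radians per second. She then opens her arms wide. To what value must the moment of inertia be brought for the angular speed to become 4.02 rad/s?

Angular momentum about the spin axis is conserved since the torque about it is zero.
I₂ = I₁ω₁ / ω₂ = (11.9)(6.82) / (4.02) = 20.19 kg·m².

I₂ ≈ 20.2 kg·m²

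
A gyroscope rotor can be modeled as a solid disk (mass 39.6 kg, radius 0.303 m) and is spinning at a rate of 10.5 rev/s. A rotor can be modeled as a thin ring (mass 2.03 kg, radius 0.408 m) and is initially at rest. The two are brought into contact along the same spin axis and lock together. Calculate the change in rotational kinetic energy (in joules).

No external torque acts about the common axis, so total angular momentum is conserved.
Moments of inertia: I_A = ½(39.6)(0.303)² = 1.818 kg·m²; I_B = (2.03)(0.408)² = 0.3379 kg·m².
Taking A's sense as positive: L = (1.818)(10.5) = 19.09 kg·m²·rev/s.
Combined I = 1.818 + 0.3379 = 2.156 kg·m².
ω_f = L / I = 19.09 / 2.156 = 8.854 rev/s.
KE_i = ½ΣIω² = 3956 J; KE_f = ½(2.156)(55.63)² = 3336 J.

ΔKE ≈ -620 J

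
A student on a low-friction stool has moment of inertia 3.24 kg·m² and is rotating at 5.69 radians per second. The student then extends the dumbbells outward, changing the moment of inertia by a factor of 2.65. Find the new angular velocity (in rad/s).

ω₂ ≈ 2.15 rad/s

No external torque acts about the spin axis, so angular momentum is conserved.
I₂ = 2.65 × 3.24 = 8.586 kg·m².
ω₂ = I₁ω₁ / I₂ = (3.240)(5.69 rad/s) / (8.586) = 2.147 rad/s.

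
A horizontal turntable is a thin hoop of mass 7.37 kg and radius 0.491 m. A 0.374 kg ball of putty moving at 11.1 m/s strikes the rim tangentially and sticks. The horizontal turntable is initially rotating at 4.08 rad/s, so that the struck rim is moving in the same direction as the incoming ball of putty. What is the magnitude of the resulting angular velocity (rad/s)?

The axle reaction passes through the axle and exerts no torque about it; angular momentum about the axle is conserved through the impact.
I_p = (7.37)(0.491)² = 1.777 kg·m². Taking the sense of the ball of putty's angular momentum as positive, L_{ball} = m v R = (0.374)(11.1)(0.491) = 2.038 kg·m²/s.
L_i = +I_p ω_p + m v R = +(1.777)(4.08) + 2.038 = 9.288 kg·m²/s.
After sticking, I_f = I_p + m R² = 1.777 + (0.374)(0.491)² = 1.867 kg·m².
ω_f = L_i / I_f = 9.288 / 1.867 = 4.975 rad/s.

|ω_f| ≈ 4.97 rad/s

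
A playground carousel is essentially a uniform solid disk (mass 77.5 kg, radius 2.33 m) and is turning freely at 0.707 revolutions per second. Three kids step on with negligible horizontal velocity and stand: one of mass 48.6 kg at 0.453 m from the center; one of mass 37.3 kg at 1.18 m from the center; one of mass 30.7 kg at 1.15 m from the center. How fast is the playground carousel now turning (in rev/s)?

No external torque acts about the center; L_before = L_after.
I_p = ½(77.5)(2.33)² = 210.4 kg·m².
Added inertia Σmr² = (48.6)(0.453)² + (37.3)(1.18)² + (30.7)(1.15)² = 102.5 kg·m²; I_f = 210.4 + 102.5 = 312.9 kg·m².
ω_f = I_p ω_i / I_f = (210.4)(0.707) / 312.9 = 0.4754 rev/s.

ω_f ≈ 0.475 rev/s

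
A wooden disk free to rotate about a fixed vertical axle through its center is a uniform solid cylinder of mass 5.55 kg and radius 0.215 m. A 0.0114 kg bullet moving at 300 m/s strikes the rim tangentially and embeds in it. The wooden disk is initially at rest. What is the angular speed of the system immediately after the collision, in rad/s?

About the axle the impulsive forces during the collision are internal, so angular momentum about that axis is conserved.
I_p = ½(5.55)(0.215)² = 0.1283 kg·m². Taking the sense of the bullet's angular momentum as positive, L_{bullet} = m v R = (0.0114)(300)(0.215) = 0.7353 kg·m²/s.
L_i = 0 + 0.7353 = 0.7353 kg·m²/s.
After sticking, I_f = I_p + m R² = 0.1283 + (0.0114)(0.215)² = 0.1288 kg·m².
ω_f = L_i / I_f = 0.7353 / 0.1288 = 5.709 rad/s.

|ω_f| ≈ 5.71 rad/s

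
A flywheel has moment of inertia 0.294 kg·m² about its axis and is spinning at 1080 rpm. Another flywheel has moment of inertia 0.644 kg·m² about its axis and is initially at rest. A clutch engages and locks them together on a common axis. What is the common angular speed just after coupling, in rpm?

|ω_f| ≈ 339 rpm

No external torque acts about the common axis, so total angular momentum is conserved.
Taking A's sense as positive: L = (0.2940)(1080) = 317.5 kg·m²·rpm.
Combined I = 0.2940 + 0.6440 = 0.9380 kg·m².
ω_f = L / I = 317.5 / 0.9380 = 338.5 rpm.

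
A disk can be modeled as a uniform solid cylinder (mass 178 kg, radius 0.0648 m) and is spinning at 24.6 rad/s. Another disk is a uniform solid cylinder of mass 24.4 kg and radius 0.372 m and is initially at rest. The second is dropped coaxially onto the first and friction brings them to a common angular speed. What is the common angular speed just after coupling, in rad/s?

|ω_f| ≈ 4.46 rad/s

No external torque acts about the common axis, so total angular momentum is conserved.
Moments of inertia: I_A = ½(178)(0.0648)² = 0.3737 kg·m²; I_B = ½(24.4)(0.372)² = 1.688 kg·m².
Taking A's sense as positive: L = (0.3737)(24.6) = 9.193 kg·m²·rad/s.
Combined I = 0.3737 + 1.688 = 2.062 kg·m².
ω_f = L / I = 9.193 / 2.062 = 4.458 rad/s.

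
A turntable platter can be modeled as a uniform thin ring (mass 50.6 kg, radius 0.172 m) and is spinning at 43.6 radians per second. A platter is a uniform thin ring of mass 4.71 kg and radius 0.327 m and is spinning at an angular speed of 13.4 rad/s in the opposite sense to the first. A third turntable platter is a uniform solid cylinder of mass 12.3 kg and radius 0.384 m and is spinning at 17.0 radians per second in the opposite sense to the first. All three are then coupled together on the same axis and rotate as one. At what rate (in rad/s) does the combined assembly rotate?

|ω_f| ≈ 14.8 rad/s

The coupling torques are internal; angular momentum about the shared axis is conserved.
Moments of inertia: I_A = (50.6)(0.172)² = 1.497 kg·m²; I_B = (4.71)(0.327)² = 0.5036 kg·m²; I_C = ½(12.3)(0.384)² = 0.9069 kg·m².
Taking A's sense as positive: L = (1.497)(43.6) − (0.5036)(13.4) − (0.9069)(17.0) = 43.10 kg·m²·rad/s.
Combined I = 1.497 + 0.5036 + 0.9069 = 2.907 kg·m².
ω_f = L / I = 43.10 / 2.907 = 14.82 rad/s.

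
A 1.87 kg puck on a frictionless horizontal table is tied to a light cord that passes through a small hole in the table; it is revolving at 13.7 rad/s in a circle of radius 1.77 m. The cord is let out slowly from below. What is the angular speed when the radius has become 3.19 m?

No torque about the axis ⇒ m r₁² ω₁ = m r₂² ω₂.
ω₂ = ω₁ (r₁/r₂)² = (13.7)(1.77/3.19)² = 4.218 rad/s.

ω₂ ≈ 4.22 rad/s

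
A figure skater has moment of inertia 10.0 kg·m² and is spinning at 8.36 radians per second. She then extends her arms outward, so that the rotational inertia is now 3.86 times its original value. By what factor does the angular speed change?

With no external torque about the axis, L is conserved: I₁ω₁ = I₂ω₂.
I₂ = 3.86 × 10.0 = 38.60 kg·m².
ω₂/ω₁ = I₁/I₂ = 10.00 / 38.60 = 0.2591.

ω₂/ω₁ ≈ 0.259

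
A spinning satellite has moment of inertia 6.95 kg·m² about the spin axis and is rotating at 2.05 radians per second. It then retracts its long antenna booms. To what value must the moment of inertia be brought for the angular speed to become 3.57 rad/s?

No external torque acts about the spin axis, so angular momentum is conserved.
I₂ = I₁ω₁ / ω₂ = (6.95)(2.05) / (3.57) = 3.991 kg·m².

I₂ ≈ 3.99 kg·m²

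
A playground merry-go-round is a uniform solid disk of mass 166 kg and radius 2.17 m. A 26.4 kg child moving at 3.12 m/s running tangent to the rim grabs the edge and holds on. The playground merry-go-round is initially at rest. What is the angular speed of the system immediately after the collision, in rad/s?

About the axle the impulsive forces during the collision are internal, so angular momentum about that axis is conserved.
I_p = ½(166)(2.17)² = 390.8 kg·m². Taking the sense of the child's angular momentum as positive, L_{child} = m v R = (26.4)(3.12)(2.17) = 178.7 kg·m²/s.
L_i = 0 + 178.7 = 178.7 kg·m²/s.
After sticking, I_f = I_p + m R² = 390.8 + (26.4)(2.17)² = 515.2 kg·m².
ω_f = L_i / I_f = 178.7 / 515.2 = 0.3470 rad/s.

|ω_f| ≈ 0.347 rad/s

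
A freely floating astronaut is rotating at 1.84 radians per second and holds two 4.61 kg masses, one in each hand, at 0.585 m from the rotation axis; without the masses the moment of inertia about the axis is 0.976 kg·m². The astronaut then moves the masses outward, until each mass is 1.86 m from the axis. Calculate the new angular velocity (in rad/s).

With no external torque about the axis, L is conserved: I₁ω₁ = I₂ω₂.
I₁ = 0.976 + 2(4.61)(0.585)² = 4.131 kg·m²; I₂ = 0.976 + 2(4.61)(1.86)² = 32.87 kg·m².
ω₂ = I₁ω₁ / I₂ = (4.131)(1.84 rad/s) / (32.87) = 0.2312 rad/s.

ω₂ ≈ 0.231 rad/s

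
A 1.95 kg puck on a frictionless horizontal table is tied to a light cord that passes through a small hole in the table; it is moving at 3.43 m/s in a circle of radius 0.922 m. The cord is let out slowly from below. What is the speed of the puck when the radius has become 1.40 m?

v₂ ≈ 2.26 m/s

Central (radial) force ⇒ zero torque about the center ⇒ m v r is constant.
v₂ = v₁ r₁ / r₂ = (3.43)(0.922) / (1.40) = 2.259 m/s.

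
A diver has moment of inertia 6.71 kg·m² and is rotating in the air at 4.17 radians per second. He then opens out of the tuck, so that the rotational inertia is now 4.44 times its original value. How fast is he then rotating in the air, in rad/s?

With no external torque about the axis, L is conserved: I₁ω₁ = I₂ω₂.
I₂ = 4.44 × 6.71 = 29.79 kg·m².
ω₂ = I₁ω₁ / I₂ = (6.710)(4.17 rad/s) / (29.79) = 0.9392 rad/s.

ω₂ ≈ 0.939 rad/s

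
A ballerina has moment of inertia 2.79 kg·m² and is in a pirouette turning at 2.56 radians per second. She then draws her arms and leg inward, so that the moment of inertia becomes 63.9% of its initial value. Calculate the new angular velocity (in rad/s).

ω₂ ≈ 4.01 rad/s

With no external torque about the axis, L is conserved: I₁ω₁ = I₂ω₂.
I₂ = 0.639 × 2.79 = 1.783 kg·m².
ω₂ = I₁ω₁ / I₂ = (2.790)(2.56 rad/s) / (1.783) = 4.006 rad/s.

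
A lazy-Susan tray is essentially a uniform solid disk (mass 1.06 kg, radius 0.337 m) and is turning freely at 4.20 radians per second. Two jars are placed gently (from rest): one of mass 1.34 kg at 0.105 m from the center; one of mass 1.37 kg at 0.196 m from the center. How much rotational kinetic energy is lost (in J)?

No external torque acts about the center; L_before = L_after.
I_p = ½(1.06)(0.337)² = 0.06019 kg·m².
Added inertia Σmr² = (1.34)(0.105)² + (1.37)(0.196)² = 0.06740 kg·m²; I_f = 0.06019 + 0.06740 = 0.1276 kg·m².
ω_f = I_p ω_i / I_f = (0.06019)(4.20) / 0.1276 = 1.981 rad/s.
KE_i = ½(0.06019)(4.200 rad/s)² = 0.5309 J; KE_f = ½(0.1276)(1.981)² = 0.2504 J.

energy lost ≈ 0.280 J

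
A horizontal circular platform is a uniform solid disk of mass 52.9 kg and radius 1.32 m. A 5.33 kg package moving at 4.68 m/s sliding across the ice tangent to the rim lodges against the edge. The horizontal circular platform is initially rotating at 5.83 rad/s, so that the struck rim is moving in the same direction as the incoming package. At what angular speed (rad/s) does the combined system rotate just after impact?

About the central axle the impulsive forces during the collision are internal, so angular momentum about that axis is conserved.
I_p = ½(52.9)(1.32)² = 46.09 kg·m². Taking the sense of the package's angular momentum as positive, L_{package} = m v R = (5.33)(4.68)(1.32) = 32.93 kg·m²/s.
L_i = +I_p ω_p + m v R = +(46.09)(5.83) + 32.93 = 301.6 kg·m²/s.
After sticking, I_f = I_p + m R² = 46.09 + (5.33)(1.32)² = 55.37 kg·m².
ω_f = L_i / I_f = 301.6 / 55.37 = 5.447 rad/s.

|ω_f| ≈ 5.45 rad/s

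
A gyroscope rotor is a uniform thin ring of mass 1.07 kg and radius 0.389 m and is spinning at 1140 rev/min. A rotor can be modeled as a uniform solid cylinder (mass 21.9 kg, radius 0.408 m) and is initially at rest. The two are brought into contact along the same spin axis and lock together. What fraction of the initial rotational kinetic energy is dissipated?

No external torque acts about the common axis, so total angular momentum is conserved.
Moments of inertia: I_A = (1.07)(0.389)² = 0.1619 kg·m²; I_B = ½(21.9)(0.408)² = 1.823 kg·m².
Taking A's sense as positive: L = (0.1619)(1140) = 184.6 kg·m²·rpm.
Combined I = 0.1619 + 1.823 = 1.985 kg·m².
ω_f = L / I = 184.6 / 1.985 = 93.00 rpm.
KE_i = ½ΣIω² = 1154 J; KE_f = ½(1.985)(9.739)² = 94.13 J.
Fraction dissipated = (KE_i − KE_f)/KE_i = 0.9184.

fraction ≈ 0.918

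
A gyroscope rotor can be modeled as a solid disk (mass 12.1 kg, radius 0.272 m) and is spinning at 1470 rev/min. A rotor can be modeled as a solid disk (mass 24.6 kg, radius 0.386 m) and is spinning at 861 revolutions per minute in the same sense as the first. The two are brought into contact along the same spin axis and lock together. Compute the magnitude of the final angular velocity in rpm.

|ω_f| ≈ 981 rpm

No external torque acts about the common axis, so total angular momentum is conserved.
Moments of inertia: I_A = ½(12.1)(0.272)² = 0.4476 kg·m²; I_B = ½(24.6)(0.386)² = 1.833 kg·m².
Taking A's sense as positive: L = (0.4476)(1470) + (1.833)(861) = 2236 kg·m²·rpm.
Combined I = 0.4476 + 1.833 = 2.280 kg·m².
ω_f = L / I = 2236 / 2.280 = 980.5 rpm.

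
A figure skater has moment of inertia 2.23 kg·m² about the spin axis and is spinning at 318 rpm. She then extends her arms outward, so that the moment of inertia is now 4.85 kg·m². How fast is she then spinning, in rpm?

Angular momentum about the spin axis is conserved since the torque about it is zero.
ω₂ = I₁ω₁ / I₂ = (2.230)(318 rpm) / (4.850) = 146.2 rpm.

ω₂ ≈ 146 rpm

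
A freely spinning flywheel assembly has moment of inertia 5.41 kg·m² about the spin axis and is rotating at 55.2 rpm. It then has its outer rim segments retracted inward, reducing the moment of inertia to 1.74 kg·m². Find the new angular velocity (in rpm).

ω₂ ≈ 172 rpm

No external torque acts about the spin axis, so angular momentum is conserved.
ω₂ = I₁ω₁ / I₂ = (5.410)(55.2 rpm) / (1.740) = 171.6 rpm.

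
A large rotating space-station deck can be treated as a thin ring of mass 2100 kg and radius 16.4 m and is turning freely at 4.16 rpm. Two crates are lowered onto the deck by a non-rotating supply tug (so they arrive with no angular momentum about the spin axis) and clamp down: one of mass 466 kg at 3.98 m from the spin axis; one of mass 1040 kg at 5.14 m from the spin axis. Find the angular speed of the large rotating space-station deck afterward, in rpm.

ω_f ≈ 3.92 rpm

No external torque acts about the spin axis; L_before = L_after.
I_p = (2100)(16.4)² = 5.648e+05 kg·m².
Added inertia Σmr² = (466)(3.98)² + (1040)(5.14)² = 34860 kg·m²; I_f = 5.648e+05 + 34860 = 5.997e+05 kg·m².
ω_f = I_p ω_i / I_f = (5.648e+05)(4.16) / 5.997e+05 = 3.918 rpm.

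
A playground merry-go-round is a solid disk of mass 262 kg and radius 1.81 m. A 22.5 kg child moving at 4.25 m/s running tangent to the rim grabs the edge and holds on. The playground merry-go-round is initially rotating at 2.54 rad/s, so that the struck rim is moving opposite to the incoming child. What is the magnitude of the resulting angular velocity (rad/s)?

|ω_f| ≈ 1.82 rad/s

About the axle the impulsive forces during the collision are internal, so angular momentum about that axis is conserved.
I_p = ½(262)(1.81)² = 429.2 kg·m². Taking the sense of the child's angular momentum as positive, L_{child} = m v R = (22.5)(4.25)(1.81) = 173.1 kg·m²/s.
L_i = −I_p ω_p + m v R = −(429.2)(2.54) + 173.1 = -917.0 kg·m²/s.
After sticking, I_f = I_p + m R² = 429.2 + (22.5)(1.81)² = 502.9 kg·m².
ω_f = L_i / I_f = -917.0 / 502.9 = -1.824 rad/s.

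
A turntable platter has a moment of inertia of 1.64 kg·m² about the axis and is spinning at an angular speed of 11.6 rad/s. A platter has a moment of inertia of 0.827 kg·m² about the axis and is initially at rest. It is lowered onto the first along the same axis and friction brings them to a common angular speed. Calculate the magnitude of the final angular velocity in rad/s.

|ω_f| ≈ 7.71 rad/s

No external torque acts about the common axis, so total angular momentum is conserved.
Taking A's sense as positive: L = (1.640)(11.6) = 19.02 kg·m²·rad/s.
Combined I = 1.640 + 0.8270 = 2.467 kg·m².
ω_f = L / I = 19.02 / 2.467 = 7.711 rad/s.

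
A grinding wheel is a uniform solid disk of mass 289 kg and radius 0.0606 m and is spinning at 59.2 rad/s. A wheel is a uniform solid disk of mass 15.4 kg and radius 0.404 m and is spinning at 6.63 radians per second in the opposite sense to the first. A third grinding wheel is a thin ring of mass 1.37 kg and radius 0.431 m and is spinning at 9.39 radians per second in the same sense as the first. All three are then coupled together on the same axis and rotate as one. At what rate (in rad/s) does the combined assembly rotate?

No external torque acts about the common axis, so total angular momentum is conserved.
Moments of inertia: I_A = ½(289)(0.0606)² = 0.5307 kg·m²; I_B = ½(15.4)(0.404)² = 1.257 kg·m²; I_C = (1.37)(0.431)² = 0.2545 kg·m².
Taking A's sense as positive: L = (0.5307)(59.2) − (1.257)(6.63) + (0.2545)(9.39) = 25.47 kg·m²·rad/s.
Combined I = 0.5307 + 1.257 + 0.2545 = 2.042 kg·m².
ω_f = L / I = 25.47 / 2.042 = 12.47 rad/s.

|ω_f| ≈ 12.5 rad/s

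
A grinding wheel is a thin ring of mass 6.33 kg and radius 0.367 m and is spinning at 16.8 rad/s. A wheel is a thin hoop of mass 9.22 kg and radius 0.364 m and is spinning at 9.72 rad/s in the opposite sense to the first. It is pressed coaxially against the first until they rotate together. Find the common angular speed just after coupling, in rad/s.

No external torque acts about the common axis, so total angular momentum is conserved.
Moments of inertia: I_A = (6.33)(0.367)² = 0.8526 kg·m²; I_B = (9.22)(0.364)² = 1.222 kg·m².
Taking A's sense as positive: L = (0.8526)(16.8) − (1.222)(9.72) = 2.449 kg·m²·rad/s.
Combined I = 0.8526 + 1.222 = 2.074 kg·m².
ω_f = L / I = 2.449 / 2.074 = 1.181 rad/s.

|ω_f| ≈ 1.18 rad/s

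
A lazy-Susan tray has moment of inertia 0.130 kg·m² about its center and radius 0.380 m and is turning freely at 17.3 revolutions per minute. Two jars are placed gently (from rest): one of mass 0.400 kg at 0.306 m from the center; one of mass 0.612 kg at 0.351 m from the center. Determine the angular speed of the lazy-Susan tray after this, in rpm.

ω_f ≈ 9.26 rpm

The added mass arrives with no angular momentum about the center, and any external torque about the center is negligible, so the system's angular momentum is conserved.
Added inertia Σmr² = (0.400)(0.306)² + (0.612)(0.351)² = 0.1129 kg·m²; I_f = 0.1300 + 0.1129 = 0.2429 kg·m².
ω_f = I_p ω_i / I_f = (0.1300)(17.3) / 0.2429 = 9.261 rpm.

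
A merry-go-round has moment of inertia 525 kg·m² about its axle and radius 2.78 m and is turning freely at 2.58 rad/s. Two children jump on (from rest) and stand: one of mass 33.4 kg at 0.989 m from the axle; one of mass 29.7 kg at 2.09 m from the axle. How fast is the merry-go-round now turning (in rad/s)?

ω_f ≈ 1.97 rad/s

The added mass arrives with no angular momentum about the axle, and any external torque about the axle is negligible, so the system's angular momentum is conserved.
Added inertia Σmr² = (33.4)(0.989)² + (29.7)(2.09)² = 162.4 kg·m²; I_f = 525.0 + 162.4 = 687.4 kg·m².
ω_f = I_p ω_i / I_f = (525.0)(2.58) / 687.4 = 1.970 rad/s.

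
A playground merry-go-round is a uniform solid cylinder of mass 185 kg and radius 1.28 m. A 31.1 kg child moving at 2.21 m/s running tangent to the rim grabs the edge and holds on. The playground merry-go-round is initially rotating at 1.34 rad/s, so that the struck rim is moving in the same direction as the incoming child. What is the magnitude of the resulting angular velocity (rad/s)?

|ω_f| ≈ 1.44 rad/s

The axle reaction passes through the axle and exerts no torque about it; angular momentum about the axle is conserved through the impact.
I_p = ½(185)(1.28)² = 151.6 kg·m². Taking the sense of the child's angular momentum as positive, L_{child} = m v R = (31.1)(2.21)(1.28) = 87.98 kg·m²/s.
L_i = +I_p ω_p + m v R = +(151.6)(1.34) + 87.98 = 291.1 kg·m²/s.
After sticking, I_f = I_p + m R² = 151.6 + (31.1)(1.28)² = 202.5 kg·m².
ω_f = L_i / I_f = 291.1 / 202.5 = 1.437 rad/s.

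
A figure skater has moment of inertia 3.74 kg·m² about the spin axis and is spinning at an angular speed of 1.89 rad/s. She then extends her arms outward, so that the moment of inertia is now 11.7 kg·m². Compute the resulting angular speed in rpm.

Angular momentum about the spin axis is conserved since the torque about it is zero.
ω₂ = I₁ω₁ / I₂ = (3.740)(1.89 rad/s) / (11.70) = 0.6042 rad/s = 5.769 rpm.

ω₂ ≈ 5.77 rpm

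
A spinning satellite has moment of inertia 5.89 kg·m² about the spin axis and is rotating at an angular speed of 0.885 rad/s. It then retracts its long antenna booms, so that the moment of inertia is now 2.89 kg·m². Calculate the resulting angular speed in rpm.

ω₂ ≈ 17.2 rpm

No external torque acts about the spin axis, so angular momentum is conserved.
ω₂ = I₁ω₁ / I₂ = (5.890)(0.885 rad/s) / (2.890) = 1.804 rad/s = 17.22 rpm.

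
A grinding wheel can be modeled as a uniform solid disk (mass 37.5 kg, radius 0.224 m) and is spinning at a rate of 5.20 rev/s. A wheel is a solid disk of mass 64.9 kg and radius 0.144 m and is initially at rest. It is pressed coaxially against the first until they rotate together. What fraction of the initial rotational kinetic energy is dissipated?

No external torque acts about the common axis, so total angular momentum is conserved.
Moments of inertia: I_A = ½(37.5)(0.224)² = 0.9408 kg·m²; I_B = ½(64.9)(0.144)² = 0.6729 kg·m².
Taking A's sense as positive: L = (0.9408)(5.20) = 4.892 kg·m²·rev/s.
Combined I = 0.9408 + 0.6729 = 1.614 kg·m².
ω_f = L / I = 4.892 / 1.614 = 3.032 rev/s.
KE_i = ½ΣIω² = 502.2 J; KE_f = ½(1.614)(19.05)² = 292.8 J.
Fraction dissipated = (KE_i − KE_f)/KE_i = 0.4170.

fraction ≈ 0.417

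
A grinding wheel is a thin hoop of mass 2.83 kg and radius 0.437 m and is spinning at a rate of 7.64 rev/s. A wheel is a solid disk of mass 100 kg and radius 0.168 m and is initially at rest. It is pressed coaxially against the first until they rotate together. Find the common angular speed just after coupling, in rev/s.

The coupling torques are internal; angular momentum about the shared axis is conserved.
Moments of inertia: I_A = (2.83)(0.437)² = 0.5404 kg·m²; I_B = ½(100)(0.168)² = 1.411 kg·m².
Taking A's sense as positive: L = (0.5404)(7.64) = 4.129 kg·m²·rev/s.
Combined I = 0.5404 + 1.411 = 1.952 kg·m².
ω_f = L / I = 4.129 / 1.952 = 2.116 rev/s.

|ω_f| ≈ 2.12 rev/s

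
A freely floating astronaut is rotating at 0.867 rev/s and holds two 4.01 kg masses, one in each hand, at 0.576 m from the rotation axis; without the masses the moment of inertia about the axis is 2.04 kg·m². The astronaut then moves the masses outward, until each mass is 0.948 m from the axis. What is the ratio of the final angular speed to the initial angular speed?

With no external torque about the axis, L is conserved: I₁ω₁ = I₂ω₂.
I₁ = 2.04 + 2(4.01)(0.576)² = 4.701 kg·m²; I₂ = 2.04 + 2(4.01)(0.948)² = 9.248 kg·m².
ω₂/ω₁ = I₁/I₂ = 4.701 / 9.248 = 0.5083.

ω₂/ω₁ ≈ 0.508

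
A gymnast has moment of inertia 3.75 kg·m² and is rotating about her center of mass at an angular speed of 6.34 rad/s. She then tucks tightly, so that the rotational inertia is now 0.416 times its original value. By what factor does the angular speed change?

Angular momentum about the spin axis is conserved since the torque about it is zero.
I₂ = 0.416 × 3.75 = 1.560 kg·m².
ω₂/ω₁ = I₁/I₂ = 3.750 / 1.560 = 2.404.

ω₂/ω₁ ≈ 2.40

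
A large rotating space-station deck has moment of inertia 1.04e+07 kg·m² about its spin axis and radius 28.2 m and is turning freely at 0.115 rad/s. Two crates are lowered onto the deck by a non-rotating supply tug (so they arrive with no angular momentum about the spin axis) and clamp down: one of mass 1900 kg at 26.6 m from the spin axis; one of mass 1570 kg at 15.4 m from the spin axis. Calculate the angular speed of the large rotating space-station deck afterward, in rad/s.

The added mass arrives with no angular momentum about the spin axis, and any external torque about the spin axis is negligible, so the system's angular momentum is conserved.
Added inertia Σmr² = (1900)(26.6)² + (1570)(15.4)² = 1.717e+06 kg·m²; I_f = 1.040e+07 + 1.717e+06 = 1.212e+07 kg·m².
ω_f = I_p ω_i / I_f = (1.040e+07)(0.115) / 1.212e+07 = 0.09871 rad/s.

ω_f ≈ 0.0987 rad/s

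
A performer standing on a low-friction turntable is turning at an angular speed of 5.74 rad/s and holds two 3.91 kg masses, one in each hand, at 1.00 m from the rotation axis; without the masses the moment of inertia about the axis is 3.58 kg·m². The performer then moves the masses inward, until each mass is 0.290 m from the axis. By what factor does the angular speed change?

No external torque acts about the spin axis, so angular momentum is conserved.
I₁ = 3.58 + 2(3.91)(1.00)² = 11.40 kg·m²; I₂ = 3.58 + 2(3.91)(0.290)² = 4.238 kg·m².
ω₂/ω₁ = I₁/I₂ = 11.40 / 4.238 = 2.690.

ω₂/ω₁ ≈ 2.69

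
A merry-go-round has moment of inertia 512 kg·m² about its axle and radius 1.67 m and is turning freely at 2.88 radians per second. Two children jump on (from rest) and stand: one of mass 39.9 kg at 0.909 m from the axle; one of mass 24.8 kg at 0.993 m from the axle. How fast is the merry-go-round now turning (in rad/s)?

ω_f ≈ 2.59 rad/s

No external torque acts about the axle; L_before = L_after.
Added inertia Σmr² = (39.9)(0.909)² + (24.8)(0.993)² = 57.42 kg·m²; I_f = 512.0 + 57.42 = 569.4 kg·m².
ω_f = I_p ω_i / I_f = (512.0)(2.88) / 569.4 = 2.590 rad/s.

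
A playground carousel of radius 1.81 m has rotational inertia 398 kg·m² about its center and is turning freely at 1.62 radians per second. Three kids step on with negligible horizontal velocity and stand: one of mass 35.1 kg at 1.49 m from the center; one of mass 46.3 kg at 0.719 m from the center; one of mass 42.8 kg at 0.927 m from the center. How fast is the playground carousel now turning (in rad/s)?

ω_f ≈ 1.20 rad/s

No external torque acts about the center; L_before = L_after.
Added inertia Σmr² = (35.1)(1.49)² + (46.3)(0.719)² + (42.8)(0.927)² = 138.6 kg·m²; I_f = 398.0 + 138.6 = 536.6 kg·m².
ω_f = I_p ω_i / I_f = (398.0)(1.62) / 536.6 = 1.201 rad/s.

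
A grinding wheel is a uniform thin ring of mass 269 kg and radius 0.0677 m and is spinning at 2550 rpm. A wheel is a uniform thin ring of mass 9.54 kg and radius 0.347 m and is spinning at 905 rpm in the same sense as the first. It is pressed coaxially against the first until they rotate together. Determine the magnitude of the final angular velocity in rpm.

|ω_f| ≈ 1760 rpm

The coupling torques are internal; angular momentum about the shared axis is conserved.
Moments of inertia: I_A = (269)(0.0677)² = 1.233 kg·m²; I_B = (9.54)(0.347)² = 1.149 kg·m².
Taking A's sense as positive: L = (1.233)(2550) + (1.149)(905) = 4183 kg·m²·rpm.
Combined I = 1.233 + 1.149 = 2.382 kg·m².
ω_f = L / I = 4183 / 2.382 = 1757 rpm.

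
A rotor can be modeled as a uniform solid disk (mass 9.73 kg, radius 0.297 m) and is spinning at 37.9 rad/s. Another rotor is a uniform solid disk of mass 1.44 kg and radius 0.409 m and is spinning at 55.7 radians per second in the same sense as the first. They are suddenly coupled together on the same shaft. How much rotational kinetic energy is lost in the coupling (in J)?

ΔKE lost ≈ 14.9 J

The coupling torques are internal; angular momentum about the shared axis is conserved.
Moments of inertia: I_A = ½(9.73)(0.297)² = 0.4291 kg·m²; I_B = ½(1.44)(0.409)² = 0.1204 kg·m².
Taking A's sense as positive: L = (0.4291)(37.9) + (0.1204)(55.7) = 22.97 kg·m²·rad/s.
Combined I = 0.4291 + 0.1204 = 0.5496 kg·m².
ω_f = L / I = 22.97 / 0.5496 = 41.80 rad/s.
KE_i = ½ΣIω² = 495.0 J; KE_f = ½(0.5496)(41.80)² = 480.1 J.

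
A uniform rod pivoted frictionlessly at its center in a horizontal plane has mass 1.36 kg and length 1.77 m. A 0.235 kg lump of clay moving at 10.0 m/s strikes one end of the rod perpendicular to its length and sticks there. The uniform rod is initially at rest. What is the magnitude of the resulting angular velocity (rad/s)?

|ω_f| ≈ 3.86 rad/s

About the pivot the impulsive forces during the collision are internal, so angular momentum about that axis is conserved.
I_p = (1/12)(1.36)(1.77)² = 0.3551 kg·m². Taking the sense of the lump of clay's angular momentum as positive, L_{lump} = m v R = (0.235)(10.0)(1.77/2) = 2.080 kg·m²/s.
L_i = 0 + 2.080 = 2.080 kg·m²/s.
After sticking, I_f = I_p + m R² = 0.3551 + (0.235)(1.77/2)² = 0.5391 kg·m².
ω_f = L_i / I_f = 2.080 / 0.5391 = 3.858 rad/s.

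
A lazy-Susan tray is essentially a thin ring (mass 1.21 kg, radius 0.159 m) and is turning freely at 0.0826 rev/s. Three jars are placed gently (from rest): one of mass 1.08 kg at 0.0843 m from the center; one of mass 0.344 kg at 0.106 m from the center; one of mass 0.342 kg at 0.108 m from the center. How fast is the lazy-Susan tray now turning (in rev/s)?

The added mass arrives with no angular momentum about the center, and any external torque about the center is negligible, so the system's angular momentum is conserved.
I_p = (1.21)(0.159)² = 0.03059 kg·m².
Added inertia Σmr² = (1.08)(0.0843)² + (0.344)(0.106)² + (0.342)(0.108)² = 0.01553 kg·m²; I_f = 0.03059 + 0.01553 = 0.04612 kg·m².
ω_f = I_p ω_i / I_f = (0.03059)(0.0826) / 0.04612 = 0.05479 rev/s.

ω_f ≈ 0.0548 rev/s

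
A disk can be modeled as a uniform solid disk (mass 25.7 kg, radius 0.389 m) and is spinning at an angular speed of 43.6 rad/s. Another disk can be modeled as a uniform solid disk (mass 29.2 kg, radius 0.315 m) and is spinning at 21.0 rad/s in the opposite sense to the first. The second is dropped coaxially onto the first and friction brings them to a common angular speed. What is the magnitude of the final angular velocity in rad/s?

|ω_f| ≈ 16.0 rad/s

The coupling torques are internal; angular momentum about the shared axis is conserved.
Moments of inertia: I_A = ½(25.7)(0.389)² = 1.944 kg·m²; I_B = ½(29.2)(0.315)² = 1.449 kg·m².
Taking A's sense as positive: L = (1.944)(43.6) − (1.449)(21.0) = 54.36 kg·m²·rad/s.
Combined I = 1.944 + 1.449 = 3.393 kg·m².
ω_f = L / I = 54.36 / 3.393 = 16.02 rad/s.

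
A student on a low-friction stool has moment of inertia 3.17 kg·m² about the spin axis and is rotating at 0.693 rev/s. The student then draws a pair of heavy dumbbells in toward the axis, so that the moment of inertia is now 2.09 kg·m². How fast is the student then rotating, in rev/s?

With no external torque about the axis, L is conserved: I₁ω₁ = I₂ω₂.
ω₂ = I₁ω₁ / I₂ = (3.170)(0.693 rev/s) / (2.090) = 1.051 rev/s.

ω₂ ≈ 1.05 rev/s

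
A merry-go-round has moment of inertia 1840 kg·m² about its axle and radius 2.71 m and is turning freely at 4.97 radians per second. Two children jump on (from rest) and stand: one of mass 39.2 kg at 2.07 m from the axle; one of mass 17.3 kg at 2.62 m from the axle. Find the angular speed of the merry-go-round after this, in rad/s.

No external torque acts about the axle; L_before = L_after.
Added inertia Σmr² = (39.2)(2.07)² + (17.3)(2.62)² = 286.7 kg·m²; I_f = 1840 + 286.7 = 2127 kg·m².
ω_f = I_p ω_i / I_f = (1840)(4.97) / 2127 = 4.300 rad/s.

ω_f ≈ 4.30 rad/s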